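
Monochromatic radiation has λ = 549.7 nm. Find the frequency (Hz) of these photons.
5.4537e+14 Hz

Using the wave equation: c = fλ

Solving for frequency:
f = c/λ = (3×10⁸ m/s) / (549.7×10⁻⁹ m)
f = 5.4537e+14 Hz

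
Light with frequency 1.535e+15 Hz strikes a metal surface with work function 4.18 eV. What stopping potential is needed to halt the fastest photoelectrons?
2.1682 V

The stopping potential V_s satisfies: eV_s = KE_max

First, find KE_max using Einstein's equation:
E_photon = hf = (6.626×10⁻³⁴ J·s)(1.535e+15 Hz) = 6.3482 eV
KE_max = E_photon - φ = 6.3482 - 4.18 = 2.1682 eV

Since eV_s = KE_max:
V_s = KE_max/e = 2.1682 V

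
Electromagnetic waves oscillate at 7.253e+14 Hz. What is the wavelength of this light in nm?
413.34 nm

Using the wave equation: c = fλ

Solving for wavelength:
λ = c/f = (3×10⁸ m/s) / (7.253e+14 Hz)
λ = 413.34 nm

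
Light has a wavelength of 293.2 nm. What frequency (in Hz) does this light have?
1.0225e+15 Hz

Using the wave equation: c = fλ

Solving for frequency:
f = c/λ = (3×10⁸ m/s) / (293.2×10⁻⁹ m)
f = 1.0225e+15 Hz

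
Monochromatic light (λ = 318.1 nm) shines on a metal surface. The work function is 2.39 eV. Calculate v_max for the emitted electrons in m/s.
7.2824e+05 m/s

First, find the maximum kinetic energy:
E_photon = hc/λ = 3.8976 eV
KE_max = E_photon - φ = 3.8976 - 2.39 = 1.5076 eV

Convert to Joules: KE_max = 1.5076 × 1.602×10⁻¹⁹ J = 2.4155e-19 J

Then use KE = ½mv² to find velocity:
v = √(2·KE/m) = √(2 × 2.4155e-19 J / 9.109e-31 kg)
v = 7.2824e+05 m/s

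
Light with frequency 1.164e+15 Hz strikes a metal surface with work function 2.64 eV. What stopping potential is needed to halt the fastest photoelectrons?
2.1739 V

The stopping potential V_s satisfies: eV_s = KE_max

First, find KE_max using Einstein's equation:
E_photon = hf = (6.626×10⁻³⁴ J·s)(1.164e+15 Hz) = 4.8139 eV
KE_max = E_photon - φ = 4.8139 - 2.64 = 2.1739 eV

Since eV_s = KE_max:
V_s = KE_max/e = 2.1739 V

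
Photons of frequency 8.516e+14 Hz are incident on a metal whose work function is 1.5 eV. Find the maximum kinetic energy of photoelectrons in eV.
2.0219 eV

Using Einstein's photoelectric equation: KE_max = hf - φ

First, calculate the photon energy:
E_photon = hf = (6.626×10⁻³⁴ J·s)(8.516e+14 Hz)
E_photon = 3.5219 eV

Then, the maximum kinetic energy:
KE_max = E_photon - φ = 3.5219 eV - 1.5 eV = 2.0219 eV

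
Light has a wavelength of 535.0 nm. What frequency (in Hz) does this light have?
5.6036e+14 Hz

Using the wave equation: c = fλ

Solving for frequency:
f = c/λ = (3×10⁸ m/s) / (535.0×10⁻⁹ m)
f = 5.6036e+14 Hz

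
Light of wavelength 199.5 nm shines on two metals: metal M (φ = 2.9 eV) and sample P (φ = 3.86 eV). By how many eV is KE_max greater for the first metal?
0.9600 eV

Using KE_max = hc/λ - φ for each metal:

Photon energy: E = hc/λ = 6.2147 eV

For metal M (φ₁ = 2.9 eV):
KE₁ = E - φ₁ = 6.2147 - 2.9 = 3.3147 eV

For sample P (φ₂ = 3.86 eV):
KE₂ = E - φ₂ = 6.2147 - 3.86 = 2.3547 eV

Difference:
ΔKE = KE₁ - KE₂ = 3.3147 - 2.3547 = 0.9600 eV

Note: The difference equals the difference in work functions: 3.86 - 2.9 = 0.96 eV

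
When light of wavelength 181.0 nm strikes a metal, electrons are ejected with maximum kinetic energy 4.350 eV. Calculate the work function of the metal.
2.50 eV

From Einstein's photoelectric equation: KE_max = hf - φ = hc/λ - φ

Rearranging for φ:
φ = hc/λ - KE_max

Calculate photon energy:
E_photon = hc/λ = 6.8500 eV

Therefore:
φ = 6.8500 - 4.350 = 2.50 eV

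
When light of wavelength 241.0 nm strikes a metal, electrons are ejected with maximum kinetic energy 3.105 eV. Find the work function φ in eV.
2.04 eV

From Einstein's photoelectric equation: KE_max = hf - φ = hc/λ - φ

Rearranging for φ:
φ = hc/λ - KE_max

Calculate photon energy:
E_photon = hc/λ = 5.1446 eV

Therefore:
φ = 5.1446 - 3.105 = 2.04 eV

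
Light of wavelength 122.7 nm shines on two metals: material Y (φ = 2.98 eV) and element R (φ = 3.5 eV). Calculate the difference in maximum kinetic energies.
0.5200 eV

Using KE_max = hc/λ - φ for each metal:

Photon energy: E = hc/λ = 10.1047 eV

For material Y (φ₁ = 2.98 eV):
KE₁ = E - φ₁ = 10.1047 - 2.98 = 7.1247 eV

For element R (φ₂ = 3.5 eV):
KE₂ = E - φ₂ = 10.1047 - 3.5 = 6.6047 eV

Difference:
ΔKE = KE₁ - KE₂ = 7.1247 - 6.6047 = 0.5200 eV

Note: The difference equals the difference in work functions: 3.5 - 2.98 = 0.52 eV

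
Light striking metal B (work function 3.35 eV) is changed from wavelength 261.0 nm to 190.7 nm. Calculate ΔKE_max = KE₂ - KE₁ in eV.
1.7512 eV

Using Einstein's equation: KE_max = hc/λ - φ

For λ₁ = 261.0 nm:
KE₁ = hc/λ₁ - φ = 4.7504 - 3.35 = 1.4004 eV

For λ₂ = 190.7 nm:
KE₂ = hc/λ₂ - φ = 6.5015 - 3.35 = 3.1515 eV

Change in KE:
ΔKE = KE₂ - KE₁ = 3.1515 - 1.4004 = 1.7512 eV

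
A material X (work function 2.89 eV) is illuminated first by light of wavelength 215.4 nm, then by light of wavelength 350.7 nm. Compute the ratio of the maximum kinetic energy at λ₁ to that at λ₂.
4.4411

Using Einstein's equation: KE_max = hc/λ - φ

For λ₁ = 215.4 nm:
E₁ = hc/λ₁ = 5.7560 eV
KE₁ = E₁ - φ = 5.7560 - 2.89 = 2.8660 eV

For λ₂ = 350.7 nm:
E₂ = hc/λ₂ = 3.5353 eV
KE₂ = E₂ - φ = 3.5353 - 2.89 = 0.6453 eV

Ratio: KE₁/KE₂ = 2.8660/0.6453 = 4.4411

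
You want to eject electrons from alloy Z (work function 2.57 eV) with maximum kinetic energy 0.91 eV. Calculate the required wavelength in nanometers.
356.28 nm

From Einstein's equation: KE_max = hc/λ - φ

Rearranging for λ:
hc/λ = KE_max + φ
λ = hc/(KE_max + φ)

Required photon energy:
E_photon = KE_max + φ = 0.91 + 2.57 = 3.48 eV

Required wavelength:
λ = hc/E_photon = (6.626×10⁻³⁴)(3×10⁸) / (3.48 × 1.602×10⁻¹⁹)
λ = 356.28 nm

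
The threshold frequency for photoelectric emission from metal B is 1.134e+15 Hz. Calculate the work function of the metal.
4.69 eV

At the threshold frequency, photon energy equals work function:
φ = hf₀

Calculating:
φ = (6.626×10⁻³⁴ J·s)(1.134e+15 Hz)
φ = 4.69 eV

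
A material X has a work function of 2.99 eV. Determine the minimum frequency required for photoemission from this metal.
7.2298e+14 Hz

The threshold frequency is when the photon energy equals the work function:
hf₀ = φ

Solving for f₀:
f₀ = φ/h = (2.99 eV × 1.602×10⁻¹⁹ J/eV) / (6.626×10⁻³⁴ J·s)
f₀ = 7.2298e+14 Hz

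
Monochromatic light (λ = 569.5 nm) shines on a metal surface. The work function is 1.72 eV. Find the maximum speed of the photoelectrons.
4.0098e+05 m/s

First, find the maximum kinetic energy:
E_photon = hc/λ = 2.1771 eV
KE_max = E_photon - φ = 2.1771 - 1.72 = 0.4571 eV

Convert to Joules: KE_max = 0.4571 × 1.602×10⁻¹⁹ J = 7.3231e-20 J

Then use KE = ½mv² to find velocity:
v = √(2·KE/m) = √(2 × 7.3231e-20 J / 9.109e-31 kg)
v = 4.0098e+05 m/s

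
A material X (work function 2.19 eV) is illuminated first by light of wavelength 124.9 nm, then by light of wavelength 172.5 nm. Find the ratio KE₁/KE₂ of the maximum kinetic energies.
1.5481

Using Einstein's equation: KE_max = hc/λ - φ

For λ₁ = 124.9 nm:
E₁ = hc/λ₁ = 9.9267 eV
KE₁ = E₁ - φ = 9.9267 - 2.19 = 7.7367 eV

For λ₂ = 172.5 nm:
E₂ = hc/λ₂ = 7.1875 eV
KE₂ = E₂ - φ = 7.1875 - 2.19 = 4.9975 eV

Ratio: KE₁/KE₂ = 7.7367/4.9975 = 1.5481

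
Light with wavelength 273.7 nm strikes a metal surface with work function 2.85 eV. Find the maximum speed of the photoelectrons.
7.6873e+05 m/s

First, find the maximum kinetic energy:
E_photon = hc/λ = 4.5299 eV
KE_max = E_photon - φ = 4.5299 - 2.85 = 1.6799 eV

Convert to Joules: KE_max = 1.6799 × 1.602×10⁻¹⁹ J = 2.6915e-19 J

Then use KE = ½mv² to find velocity:
v = √(2·KE/m) = √(2 × 2.6915e-19 J / 9.109e-31 kg)
v = 7.6873e+05 m/s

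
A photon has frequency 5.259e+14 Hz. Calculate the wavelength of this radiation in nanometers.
570.06 nm

Using the wave equation: c = fλ

Solving for wavelength:
λ = c/f = (3×10⁸ m/s) / (5.259e+14 Hz)
λ = 570.06 nm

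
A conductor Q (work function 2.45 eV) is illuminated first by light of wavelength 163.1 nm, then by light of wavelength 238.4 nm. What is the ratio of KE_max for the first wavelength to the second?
1.8729

Using Einstein's equation: KE_max = hc/λ - φ

For λ₁ = 163.1 nm:
E₁ = hc/λ₁ = 7.6017 eV
KE₁ = E₁ - φ = 7.6017 - 2.45 = 5.1517 eV

For λ₂ = 238.4 nm:
E₂ = hc/λ₂ = 5.2007 eV
KE₂ = E₂ - φ = 5.2007 - 2.45 = 2.7507 eV

Ratio: KE₁/KE₂ = 5.1517/2.7507 = 1.8729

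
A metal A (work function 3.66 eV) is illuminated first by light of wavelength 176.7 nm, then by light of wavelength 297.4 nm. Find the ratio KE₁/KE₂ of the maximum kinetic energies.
6.5954

Using Einstein's equation: KE_max = hc/λ - φ

For λ₁ = 176.7 nm:
E₁ = hc/λ₁ = 7.0166 eV
KE₁ = E₁ - φ = 7.0166 - 3.66 = 3.3566 eV

For λ₂ = 297.4 nm:
E₂ = hc/λ₂ = 4.1689 eV
KE₂ = E₂ - φ = 4.1689 - 3.66 = 0.5089 eV

Ratio: KE₁/KE₂ = 3.3566/0.5089 = 6.5954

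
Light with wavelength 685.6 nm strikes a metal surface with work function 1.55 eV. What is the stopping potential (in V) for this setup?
0.2584 V

The stopping potential V_s satisfies: eV_s = KE_max

First, find KE_max using Einstein's equation:
E_photon = hc/λ = 1.8084 eV
KE_max = E_photon - φ = 1.8084 - 1.55 = 0.2584 eV

Since eV_s = KE_max:
V_s = KE_max/e = 0.2584 V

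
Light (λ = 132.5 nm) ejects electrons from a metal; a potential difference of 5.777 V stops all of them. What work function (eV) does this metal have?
3.58 eV

The stopping potential gives the maximum kinetic energy: KE_max = eV_s = 5.777 eV

From Einstein's photoelectric equation: KE_max = hc/λ - φ
Rearranging: φ = hc/λ - KE_max

Calculate photon energy:
E_photon = hc/λ = (6.626×10⁻³⁴ J·s)(3×10⁸ m/s) / (132.5×10⁻⁹ m) = 9.3573 eV

Therefore:
φ = 9.3573 - 5.777 = 3.58 eV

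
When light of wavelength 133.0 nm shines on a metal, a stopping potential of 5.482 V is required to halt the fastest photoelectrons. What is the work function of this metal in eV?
3.84 eV

The stopping potential gives the maximum kinetic energy: KE_max = eV_s = 5.482 eV

From Einstein's photoelectric equation: KE_max = hc/λ - φ
Rearranging: φ = hc/λ - KE_max

Calculate photon energy:
E_photon = hc/λ = (6.626×10⁻³⁴ J·s)(3×10⁸ m/s) / (133.0×10⁻⁹ m) = 9.3221 eV

Therefore:
φ = 9.3221 - 5.482 = 3.84 eV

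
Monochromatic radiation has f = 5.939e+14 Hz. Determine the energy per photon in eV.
2.4562 eV

Using E = hf:

E = hf = (6.626×10⁻³⁴ J·s)(5.939e+14 Hz)
E = 2.4562 eV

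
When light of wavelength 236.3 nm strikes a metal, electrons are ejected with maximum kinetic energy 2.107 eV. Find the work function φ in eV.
3.14 eV

From Einstein's photoelectric equation: KE_max = hf - φ = hc/λ - φ

Rearranging for φ:
φ = hc/λ - KE_max

Calculate photon energy:
E_photon = hc/λ = 5.2469 eV

Therefore:
φ = 5.2469 - 2.107 = 3.14 eV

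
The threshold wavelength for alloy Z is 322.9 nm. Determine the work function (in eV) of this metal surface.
3.84 eV

At the threshold wavelength, photon energy equals work function:
φ = hc/λ₀

Calculating:
φ = (6.626×10⁻³⁴ J·s)(3×10⁸ m/s) / (322.9×10⁻⁹ m)
φ = 3.84 eV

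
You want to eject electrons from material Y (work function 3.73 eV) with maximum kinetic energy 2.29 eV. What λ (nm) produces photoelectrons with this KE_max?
205.95 nm

From Einstein's equation: KE_max = hc/λ - φ

Rearranging for λ:
hc/λ = KE_max + φ
λ = hc/(KE_max + φ)

Required photon energy:
E_photon = KE_max + φ = 2.29 + 3.73 = 6.02 eV

Required wavelength:
λ = hc/E_photon = (6.626×10⁻³⁴)(3×10⁸) / (6.02 × 1.602×10⁻¹⁹)
λ = 205.95 nm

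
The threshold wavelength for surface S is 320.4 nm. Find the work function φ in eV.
3.87 eV

At the threshold wavelength, photon energy equals work function:
φ = hc/λ₀

Calculating:
φ = (6.626×10⁻³⁴ J·s)(3×10⁸ m/s) / (320.4×10⁻⁹ m)
φ = 3.87 eV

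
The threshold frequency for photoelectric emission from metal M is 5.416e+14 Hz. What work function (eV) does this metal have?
2.24 eV

At the threshold frequency, photon energy equals work function:
φ = hf₀

Calculating:
φ = (6.626×10⁻³⁴ J·s)(5.416e+14 Hz)
φ = 2.24 eV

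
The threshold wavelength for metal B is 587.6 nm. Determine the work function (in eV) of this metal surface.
2.11 eV

At the threshold wavelength, photon energy equals work function:
φ = hc/λ₀

Calculating:
φ = (6.626×10⁻³⁴ J·s)(3×10⁸ m/s) / (587.6×10⁻⁹ m)
φ = 2.11 eV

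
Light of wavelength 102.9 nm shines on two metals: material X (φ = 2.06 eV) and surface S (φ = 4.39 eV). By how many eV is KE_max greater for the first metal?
2.3300 eV

Using KE_max = hc/λ - φ for each metal:

Photon energy: E = hc/λ = 12.0490 eV

For material X (φ₁ = 2.06 eV):
KE₁ = E - φ₁ = 12.0490 - 2.06 = 9.9890 eV

For surface S (φ₂ = 4.39 eV):
KE₂ = E - φ₂ = 12.0490 - 4.39 = 7.6590 eV

Difference:
ΔKE = KE₁ - KE₂ = 9.9890 - 7.6590 = 2.3300 eV

Note: The difference equals the difference in work functions: 4.39 - 2.06 = 2.33 eV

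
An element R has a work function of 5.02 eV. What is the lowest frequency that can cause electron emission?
1.2138e+15 Hz

The threshold frequency is when the photon energy equals the work function:
hf₀ = φ

Solving for f₀:
f₀ = φ/h = (5.02 eV × 1.602×10⁻¹⁹ J/eV) / (6.626×10⁻³⁴ J·s)
f₀ = 1.2138e+15 Hz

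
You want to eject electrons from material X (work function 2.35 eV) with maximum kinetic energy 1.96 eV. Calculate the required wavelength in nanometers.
287.67 nm

From Einstein's equation: KE_max = hc/λ - φ

Rearranging for λ:
hc/λ = KE_max + φ
λ = hc/(KE_max + φ)

Required photon energy:
E_photon = KE_max + φ = 1.96 + 2.35 = 4.31 eV

Required wavelength:
λ = hc/E_photon = (6.626×10⁻³⁴)(3×10⁸) / (4.31 × 1.602×10⁻¹⁹)
λ = 287.67 nm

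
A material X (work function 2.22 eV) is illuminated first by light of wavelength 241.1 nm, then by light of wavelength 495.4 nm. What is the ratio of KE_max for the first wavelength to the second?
10.3373

Using Einstein's equation: KE_max = hc/λ - φ

For λ₁ = 241.1 nm:
E₁ = hc/λ₁ = 5.1424 eV
KE₁ = E₁ - φ = 5.1424 - 2.22 = 2.9224 eV

For λ₂ = 495.4 nm:
E₂ = hc/λ₂ = 2.5027 eV
KE₂ = E₂ - φ = 2.5027 - 2.22 = 0.2827 eV

Ratio: KE₁/KE₂ = 2.9224/0.2827 = 10.3373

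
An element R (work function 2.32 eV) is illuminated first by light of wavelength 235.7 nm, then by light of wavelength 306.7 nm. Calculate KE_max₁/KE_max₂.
1.7069

Using Einstein's equation: KE_max = hc/λ - φ

For λ₁ = 235.7 nm:
E₁ = hc/λ₁ = 5.2603 eV
KE₁ = E₁ - φ = 5.2603 - 2.32 = 2.9403 eV

For λ₂ = 306.7 nm:
E₂ = hc/λ₂ = 4.0425 eV
KE₂ = E₂ - φ = 4.0425 - 2.32 = 1.7225 eV

Ratio: KE₁/KE₂ = 2.9403/1.7225 = 1.7069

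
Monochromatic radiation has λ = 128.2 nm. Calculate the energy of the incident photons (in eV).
9.6712 eV

Using E = hf = hc/λ:

E = hc/λ = (6.626×10⁻³⁴ J·s)(3×10⁸ m/s) / (128.2×10⁻⁹ m)
E = 9.6712 eV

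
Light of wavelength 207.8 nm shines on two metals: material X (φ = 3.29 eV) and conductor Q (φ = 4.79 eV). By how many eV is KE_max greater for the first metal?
1.5000 eV

Using KE_max = hc/λ - φ for each metal:

Photon energy: E = hc/λ = 5.9665 eV

For material X (φ₁ = 3.29 eV):
KE₁ = E - φ₁ = 5.9665 - 3.29 = 2.6765 eV

For conductor Q (φ₂ = 4.79 eV):
KE₂ = E - φ₂ = 5.9665 - 4.79 = 1.1765 eV

Difference:
ΔKE = KE₁ - KE₂ = 2.6765 - 1.1765 = 1.5000 eV

Note: The difference equals the difference in work functions: 4.79 - 3.29 = 1.50 eV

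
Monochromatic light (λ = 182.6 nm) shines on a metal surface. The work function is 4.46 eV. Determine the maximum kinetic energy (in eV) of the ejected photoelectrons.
2.3299 eV

Using Einstein's photoelectric equation: KE_max = hf - φ = hc/λ - φ

First, calculate the photon energy:
E_photon = hc/λ = (6.626×10⁻³⁴ J·s)(3×10⁸ m/s) / (182.6×10⁻⁹ m)
E_photon = 6.7899 eV

Then, the maximum kinetic energy:
KE_max = E_photon - φ = 6.7899 eV - 4.46 eV = 2.3299 eV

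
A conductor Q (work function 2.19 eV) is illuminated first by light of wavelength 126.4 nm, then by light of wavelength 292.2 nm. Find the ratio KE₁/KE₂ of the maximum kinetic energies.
3.7109

Using Einstein's equation: KE_max = hc/λ - φ

For λ₁ = 126.4 nm:
E₁ = hc/λ₁ = 9.8089 eV
KE₁ = E₁ - φ = 9.8089 - 2.19 = 7.6189 eV

For λ₂ = 292.2 nm:
E₂ = hc/λ₂ = 4.2431 eV
KE₂ = E₂ - φ = 4.2431 - 2.19 = 2.0531 eV

Ratio: KE₁/KE₂ = 7.6189/2.0531 = 3.7109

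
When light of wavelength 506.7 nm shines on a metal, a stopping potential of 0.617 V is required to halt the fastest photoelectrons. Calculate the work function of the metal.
1.83 eV

The stopping potential gives the maximum kinetic energy: KE_max = eV_s = 0.617 eV

From Einstein's photoelectric equation: KE_max = hc/λ - φ
Rearranging: φ = hc/λ - KE_max

Calculate photon energy:
E_photon = hc/λ = (6.626×10⁻³⁴ J·s)(3×10⁸ m/s) / (506.7×10⁻⁹ m) = 2.4469 eV

Therefore:
φ = 2.4469 - 0.617 = 1.83 eV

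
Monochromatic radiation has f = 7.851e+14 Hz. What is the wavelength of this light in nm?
381.85 nm

Using the wave equation: c = fλ

Solving for wavelength:
λ = c/f = (3×10⁸ m/s) / (7.851e+14 Hz)
λ = 381.85 nm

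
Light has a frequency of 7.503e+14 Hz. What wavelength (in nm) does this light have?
399.56 nm

Using the wave equation: c = fλ

Solving for wavelength:
λ = c/f = (3×10⁸ m/s) / (7.503e+14 Hz)
λ = 399.56 nm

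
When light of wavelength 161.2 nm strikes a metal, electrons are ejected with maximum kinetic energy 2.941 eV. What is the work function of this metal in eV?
4.75 eV

From Einstein's photoelectric equation: KE_max = hf - φ = hc/λ - φ

Rearranging for φ:
φ = hc/λ - KE_max

Calculate photon energy:
E_photon = hc/λ = 7.6913 eV

Therefore:
φ = 7.6913 - 2.941 = 4.75 eV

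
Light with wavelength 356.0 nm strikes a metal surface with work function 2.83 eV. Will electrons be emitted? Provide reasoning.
Yes

For photoemission, the photon energy must exceed the work function.

Photon energy: E = hc/λ = 3.4827 eV
Work function: φ = 2.83 eV

Since E_photon (3.4827 eV) > φ (2.83 eV), photoemission WILL occur.
The threshold wavelength is λ₀ = hc/φ = 438.1 nm.
Since 356.0 nm < 438.1 nm, the light has sufficient energy.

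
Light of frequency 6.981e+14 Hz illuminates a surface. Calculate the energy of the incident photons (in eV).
2.8871 eV

Using E = hf:

E = hf = (6.626×10⁻³⁴ J·s)(6.981e+14 Hz)
E = 2.8871 eV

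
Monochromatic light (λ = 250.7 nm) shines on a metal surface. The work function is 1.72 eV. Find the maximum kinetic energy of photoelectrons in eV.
3.2255 eV

Using Einstein's photoelectric equation: KE_max = hf - φ = hc/λ - φ

First, calculate the photon energy:
E_photon = hc/λ = (6.626×10⁻³⁴ J·s)(3×10⁸ m/s) / (250.7×10⁻⁹ m)
E_photon = 4.9455 eV

Then, the maximum kinetic energy:
KE_max = E_photon - φ = 4.9455 eV - 1.72 eV = 3.2255 eV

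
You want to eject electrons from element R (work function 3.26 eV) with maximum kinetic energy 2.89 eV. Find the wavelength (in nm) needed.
201.60 nm

From Einstein's equation: KE_max = hc/λ - φ

Rearranging for λ:
hc/λ = KE_max + φ
λ = hc/(KE_max + φ)

Required photon energy:
E_photon = KE_max + φ = 2.89 + 3.26 = 6.15 eV

Required wavelength:
λ = hc/E_photon = (6.626×10⁻³⁴)(3×10⁸) / (6.15 × 1.602×10⁻¹⁹)
λ = 201.60 nm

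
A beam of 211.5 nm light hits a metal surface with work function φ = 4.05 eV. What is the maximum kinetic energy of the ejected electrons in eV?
1.8121 eV

Using Einstein's photoelectric equation: KE_max = hf - φ = hc/λ - φ

First, calculate the photon energy:
E_photon = hc/λ = (6.626×10⁻³⁴ J·s)(3×10⁸ m/s) / (211.5×10⁻⁹ m)
E_photon = 5.8621 eV

Then, the maximum kinetic energy:
KE_max = E_photon - φ = 5.8621 eV - 4.05 eV = 1.8121 eV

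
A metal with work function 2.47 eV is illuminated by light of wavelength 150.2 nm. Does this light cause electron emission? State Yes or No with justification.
Yes

For photoemission, the photon energy must exceed the work function.

Photon energy: E = hc/λ = 8.2546 eV
Work function: φ = 2.47 eV

Since E_photon (8.2546 eV) > φ (2.47 eV), photoemission WILL occur.
The threshold wavelength is λ₀ = hc/φ = 502.0 nm.
Since 150.2 nm < 502.0 nm, the light has sufficient energy.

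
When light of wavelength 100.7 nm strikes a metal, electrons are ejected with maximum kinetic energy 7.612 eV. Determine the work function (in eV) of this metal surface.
4.70 eV

From Einstein's photoelectric equation: KE_max = hf - φ = hc/λ - φ

Rearranging for φ:
φ = hc/λ - KE_max

Calculate photon energy:
E_photon = hc/λ = 12.3122 eV

Therefore:
φ = 12.3122 - 7.612 = 4.70 eV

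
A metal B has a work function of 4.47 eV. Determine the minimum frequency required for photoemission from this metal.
1.0808e+15 Hz

The threshold frequency is when the photon energy equals the work function:
hf₀ = φ

Solving for f₀:
f₀ = φ/h = (4.47 eV × 1.602×10⁻¹⁹ J/eV) / (6.626×10⁻³⁴ J·s)
f₀ = 1.0808e+15 Hz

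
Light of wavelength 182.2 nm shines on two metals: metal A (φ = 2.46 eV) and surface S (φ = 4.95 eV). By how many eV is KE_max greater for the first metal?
2.4900 eV

Using KE_max = hc/λ - φ for each metal:

Photon energy: E = hc/λ = 6.8048 eV

For metal A (φ₁ = 2.46 eV):
KE₁ = E - φ₁ = 6.8048 - 2.46 = 4.3448 eV

For surface S (φ₂ = 4.95 eV):
KE₂ = E - φ₂ = 6.8048 - 4.95 = 1.8548 eV

Difference:
ΔKE = KE₁ - KE₂ = 4.3448 - 1.8548 = 2.4900 eV

Note: The difference equals the difference in work functions: 4.95 - 2.46 = 2.49 eV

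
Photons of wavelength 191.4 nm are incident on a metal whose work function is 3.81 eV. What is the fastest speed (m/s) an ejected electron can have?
9.6872e+05 m/s

First, find the maximum kinetic energy:
E_photon = hc/λ = 6.4778 eV
KE_max = E_photon - φ = 6.4778 - 3.81 = 2.6678 eV

Convert to Joules: KE_max = 2.6678 × 1.602×10⁻¹⁹ J = 4.2742e-19 J

Then use KE = ½mv² to find velocity:
v = √(2·KE/m) = √(2 × 4.2742e-19 J / 9.109e-31 kg)
v = 9.6872e+05 m/s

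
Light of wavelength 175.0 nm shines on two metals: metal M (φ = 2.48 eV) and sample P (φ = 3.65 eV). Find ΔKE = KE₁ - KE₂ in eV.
1.1700 eV

Using KE_max = hc/λ - φ for each metal:

Photon energy: E = hc/λ = 7.0848 eV

For metal M (φ₁ = 2.48 eV):
KE₁ = E - φ₁ = 7.0848 - 2.48 = 4.6048 eV

For sample P (φ₂ = 3.65 eV):
KE₂ = E - φ₂ = 7.0848 - 3.65 = 3.4348 eV

Difference:
ΔKE = KE₁ - KE₂ = 4.6048 - 3.4348 = 1.1700 eV

Note: The difference equals the difference in work functions: 3.65 - 2.48 = 1.17 eV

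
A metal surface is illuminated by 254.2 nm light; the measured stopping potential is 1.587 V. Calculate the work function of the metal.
3.29 eV

The stopping potential gives the maximum kinetic energy: KE_max = eV_s = 1.587 eV

From Einstein's photoelectric equation: KE_max = hc/λ - φ
Rearranging: φ = hc/λ - KE_max

Calculate photon energy:
E_photon = hc/λ = (6.626×10⁻³⁴ J·s)(3×10⁸ m/s) / (254.2×10⁻⁹ m) = 4.8774 eV

Therefore:
φ = 4.8774 - 1.587 = 3.29 eV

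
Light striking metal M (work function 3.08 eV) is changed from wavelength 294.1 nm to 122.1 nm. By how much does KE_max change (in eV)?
5.9386 eV

Using Einstein's equation: KE_max = hc/λ - φ

For λ₁ = 294.1 nm:
KE₁ = hc/λ₁ - φ = 4.2157 - 3.08 = 1.1357 eV

For λ₂ = 122.1 nm:
KE₂ = hc/λ₂ - φ = 10.1543 - 3.08 = 7.0743 eV

Change in KE:
ΔKE = KE₂ - KE₁ = 7.0743 - 1.1357 = 5.9386 eV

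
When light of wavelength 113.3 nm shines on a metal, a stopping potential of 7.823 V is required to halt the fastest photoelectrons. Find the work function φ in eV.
3.12 eV

The stopping potential gives the maximum kinetic energy: KE_max = eV_s = 7.823 eV

From Einstein's photoelectric equation: KE_max = hc/λ - φ
Rearranging: φ = hc/λ - KE_max

Calculate photon energy:
E_photon = hc/λ = (6.626×10⁻³⁴ J·s)(3×10⁸ m/s) / (113.3×10⁻⁹ m) = 10.9430 eV

Therefore:
φ = 10.9430 - 7.823 = 3.12 eV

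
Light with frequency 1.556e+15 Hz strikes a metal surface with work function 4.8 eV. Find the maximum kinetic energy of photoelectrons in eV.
1.6351 eV

Using Einstein's photoelectric equation: KE_max = hf - φ

First, calculate the photon energy:
E_photon = hf = (6.626×10⁻³⁴ J·s)(1.556e+15 Hz)
E_photon = 6.4351 eV

Then, the maximum kinetic energy:
KE_max = E_photon - φ = 6.4351 eV - 4.8 eV = 1.6351 eV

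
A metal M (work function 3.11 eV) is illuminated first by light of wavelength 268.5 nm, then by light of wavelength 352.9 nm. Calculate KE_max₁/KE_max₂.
3.7384

Using Einstein's equation: KE_max = hc/λ - φ

For λ₁ = 268.5 nm:
E₁ = hc/λ₁ = 4.6177 eV
KE₁ = E₁ - φ = 4.6177 - 3.11 = 1.5077 eV

For λ₂ = 352.9 nm:
E₂ = hc/λ₂ = 3.5133 eV
KE₂ = E₂ - φ = 3.5133 - 3.11 = 0.4033 eV

Ratio: KE₁/KE₂ = 1.5077/0.4033 = 3.7384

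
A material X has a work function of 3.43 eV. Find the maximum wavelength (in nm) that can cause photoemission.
361.47 nm

The threshold wavelength is when the photon energy equals the work function:
hc/λ₀ = φ

Solving for λ₀:
λ₀ = hc/φ = (6.626×10⁻³⁴ J·s)(3×10⁸ m/s) / (3.43 eV × 1.602×10⁻¹⁹ J/eV)
λ₀ = 361.47 nm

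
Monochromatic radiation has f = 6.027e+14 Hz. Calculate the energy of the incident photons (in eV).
2.4926 eV

Using E = hf:

E = hf = (6.626×10⁻³⁴ J·s)(6.027e+14 Hz)
E = 2.4926 eV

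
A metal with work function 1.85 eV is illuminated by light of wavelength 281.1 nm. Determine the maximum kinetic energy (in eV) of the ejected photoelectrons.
2.5607 eV

Using Einstein's photoelectric equation: KE_max = hf - φ = hc/λ - φ

First, calculate the photon energy:
E_photon = hc/λ = (6.626×10⁻³⁴ J·s)(3×10⁸ m/s) / (281.1×10⁻⁹ m)
E_photon = 4.4107 eV

Then, the maximum kinetic energy:
KE_max = E_photon - φ = 4.4107 eV - 1.85 eV = 2.5607 eV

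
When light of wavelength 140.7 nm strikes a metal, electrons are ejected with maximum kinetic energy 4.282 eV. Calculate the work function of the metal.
4.53 eV

From Einstein's photoelectric equation: KE_max = hf - φ = hc/λ - φ

Rearranging for φ:
φ = hc/λ - KE_max

Calculate photon energy:
E_photon = hc/λ = 8.8120 eV

Therefore:
φ = 8.8120 - 4.282 = 4.53 eV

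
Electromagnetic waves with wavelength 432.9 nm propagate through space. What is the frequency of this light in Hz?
6.9252e+14 Hz

Using the wave equation: c = fλ

Solving for frequency:
f = c/λ = (3×10⁸ m/s) / (432.9×10⁻⁹ m)
f = 6.9252e+14 Hz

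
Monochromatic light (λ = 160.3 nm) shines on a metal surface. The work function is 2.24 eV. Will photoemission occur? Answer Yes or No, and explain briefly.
Yes

For photoemission, the photon energy must exceed the work function.

Photon energy: E = hc/λ = 7.7345 eV
Work function: φ = 2.24 eV

Since E_photon (7.7345 eV) > φ (2.24 eV), photoemission WILL occur.
The threshold wavelength is λ₀ = hc/φ = 553.5 nm.
Since 160.3 nm < 553.5 nm, the light has sufficient energy.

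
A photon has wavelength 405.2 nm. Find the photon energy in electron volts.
3.0598 eV

Using E = hf = hc/λ:

E = hc/λ = (6.626×10⁻³⁴ J·s)(3×10⁸ m/s) / (405.2×10⁻⁹ m)
E = 3.0598 eV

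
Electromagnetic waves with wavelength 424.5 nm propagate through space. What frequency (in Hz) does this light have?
7.0622e+14 Hz

Using the wave equation: c = fλ

Solving for frequency:
f = c/λ = (3×10⁸ m/s) / (424.5×10⁻⁹ m)
f = 7.0622e+14 Hz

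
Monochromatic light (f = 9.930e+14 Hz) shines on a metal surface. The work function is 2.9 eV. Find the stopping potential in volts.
1.2067 V

The stopping potential V_s satisfies: eV_s = KE_max

First, find KE_max using Einstein's equation:
E_photon = hf = (6.626×10⁻³⁴ J·s)(9.930e+14 Hz) = 4.1067 eV
KE_max = E_photon - φ = 4.1067 - 2.9 = 1.2067 eV

Since eV_s = KE_max:
V_s = KE_max/e = 1.2067 V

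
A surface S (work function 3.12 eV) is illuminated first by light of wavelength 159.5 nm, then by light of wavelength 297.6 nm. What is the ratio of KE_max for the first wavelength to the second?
4.4481

Using Einstein's equation: KE_max = hc/λ - φ

For λ₁ = 159.5 nm:
E₁ = hc/λ₁ = 7.7733 eV
KE₁ = E₁ - φ = 7.7733 - 3.12 = 4.6533 eV

For λ₂ = 297.6 nm:
E₂ = hc/λ₂ = 4.1661 eV
KE₂ = E₂ - φ = 4.1661 - 3.12 = 1.0461 eV

Ratio: KE₁/KE₂ = 4.6533/1.0461 = 4.4481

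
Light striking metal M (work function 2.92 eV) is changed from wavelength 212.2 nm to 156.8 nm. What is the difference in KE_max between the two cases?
2.0644 eV

Using Einstein's equation: KE_max = hc/λ - φ

For λ₁ = 212.2 nm:
KE₁ = hc/λ₁ - φ = 5.8428 - 2.92 = 2.9228 eV

For λ₂ = 156.8 nm:
KE₂ = hc/λ₂ - φ = 7.9072 - 2.92 = 4.9872 eV

Change in KE:
ΔKE = KE₂ - KE₁ = 4.9872 - 2.9228 = 2.0644 eV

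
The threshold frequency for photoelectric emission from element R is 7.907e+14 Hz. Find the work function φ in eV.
3.27 eV

At the threshold frequency, photon energy equals work function:
φ = hf₀

Calculating:
φ = (6.626×10⁻³⁴ J·s)(7.907e+14 Hz)
φ = 3.27 eV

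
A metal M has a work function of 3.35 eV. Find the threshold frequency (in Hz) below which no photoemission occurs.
8.1003e+14 Hz

The threshold frequency is when the photon energy equals the work function:
hf₀ = φ

Solving for f₀:
f₀ = φ/h = (3.35 eV × 1.602×10⁻¹⁹ J/eV) / (6.626×10⁻³⁴ J·s)
f₀ = 8.1003e+14 Hz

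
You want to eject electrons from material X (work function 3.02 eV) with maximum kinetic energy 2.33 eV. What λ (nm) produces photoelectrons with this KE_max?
231.75 nm

From Einstein's equation: KE_max = hc/λ - φ

Rearranging for λ:
hc/λ = KE_max + φ
λ = hc/(KE_max + φ)

Required photon energy:
E_photon = KE_max + φ = 2.33 + 3.02 = 5.35 eV

Required wavelength:
λ = hc/E_photon = (6.626×10⁻³⁴)(3×10⁸) / (5.35 × 1.602×10⁻¹⁹)
λ = 231.75 nm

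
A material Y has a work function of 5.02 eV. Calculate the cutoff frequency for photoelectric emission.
1.2138e+15 Hz

The threshold frequency is when the photon energy equals the work function:
hf₀ = φ

Solving for f₀:
f₀ = φ/h = (5.02 eV × 1.602×10⁻¹⁹ J/eV) / (6.626×10⁻³⁴ J·s)
f₀ = 1.2138e+15 Hz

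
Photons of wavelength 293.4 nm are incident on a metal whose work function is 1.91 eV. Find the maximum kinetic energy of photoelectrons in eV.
2.3158 eV

Using Einstein's photoelectric equation: KE_max = hf - φ = hc/λ - φ

First, calculate the photon energy:
E_photon = hc/λ = (6.626×10⁻³⁴ J·s)(3×10⁸ m/s) / (293.4×10⁻⁹ m)
E_photon = 4.2258 eV

Then, the maximum kinetic energy:
KE_max = E_photon - φ = 4.2258 eV - 1.91 eV = 2.3158 eV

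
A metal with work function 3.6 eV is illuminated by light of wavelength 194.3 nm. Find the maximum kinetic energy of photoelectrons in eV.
2.7811 eV

Using Einstein's photoelectric equation: KE_max = hf - φ = hc/λ - φ

First, calculate the photon energy:
E_photon = hc/λ = (6.626×10⁻³⁴ J·s)(3×10⁸ m/s) / (194.3×10⁻⁹ m)
E_photon = 6.3811 eV

Then, the maximum kinetic energy:
KE_max = E_photon - φ = 6.3811 eV - 3.6 eV = 2.7811 eV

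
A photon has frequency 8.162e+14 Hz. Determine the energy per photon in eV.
3.3755 eV

Using E = hf:

E = hf = (6.626×10⁻³⁴ J·s)(8.162e+14 Hz)
E = 3.3755 eV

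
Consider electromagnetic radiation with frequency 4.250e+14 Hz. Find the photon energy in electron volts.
1.7577 eV

Using E = hf:

E = hf = (6.626×10⁻³⁴ J·s)(4.250e+14 Hz)
E = 1.7577 eV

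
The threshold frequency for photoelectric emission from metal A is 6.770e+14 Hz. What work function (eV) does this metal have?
2.80 eV

At the threshold frequency, photon energy equals work function:
φ = hf₀

Calculating:
φ = (6.626×10⁻³⁴ J·s)(6.770e+14 Hz)
φ = 2.80 eV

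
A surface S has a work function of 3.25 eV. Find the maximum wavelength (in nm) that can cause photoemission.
381.49 nm

The threshold wavelength is when the photon energy equals the work function:
hc/λ₀ = φ

Solving for λ₀:
λ₀ = hc/φ = (6.626×10⁻³⁴ J·s)(3×10⁸ m/s) / (3.25 eV × 1.602×10⁻¹⁹ J/eV)
λ₀ = 381.49 nm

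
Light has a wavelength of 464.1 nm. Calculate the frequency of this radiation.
6.4597e+14 Hz

Using the wave equation: c = fλ

Solving for frequency:
f = c/λ = (3×10⁸ m/s) / (464.1×10⁻⁹ m)
f = 6.4597e+14 Hz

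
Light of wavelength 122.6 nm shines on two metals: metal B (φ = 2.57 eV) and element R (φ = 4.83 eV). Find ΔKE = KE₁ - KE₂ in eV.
2.2600 eV

Using KE_max = hc/λ - φ for each metal:

Photon energy: E = hc/λ = 10.1129 eV

For metal B (φ₁ = 2.57 eV):
KE₁ = E - φ₁ = 10.1129 - 2.57 = 7.5429 eV

For element R (φ₂ = 4.83 eV):
KE₂ = E - φ₂ = 10.1129 - 4.83 = 5.2829 eV

Difference:
ΔKE = KE₁ - KE₂ = 7.5429 - 5.2829 = 2.2600 eV

Note: The difference equals the difference in work functions: 4.83 - 2.57 = 2.26 eV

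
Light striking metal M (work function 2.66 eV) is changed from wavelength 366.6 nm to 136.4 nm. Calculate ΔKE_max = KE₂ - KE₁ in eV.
5.7077 eV

Using Einstein's equation: KE_max = hc/λ - φ

For λ₁ = 366.6 nm:
KE₁ = hc/λ₁ - φ = 3.3820 - 2.66 = 0.7220 eV

For λ₂ = 136.4 nm:
KE₂ = hc/λ₂ - φ = 9.0898 - 2.66 = 6.4298 eV

Change in KE:
ΔKE = KE₂ - KE₁ = 6.4298 - 0.7220 = 5.7077 eV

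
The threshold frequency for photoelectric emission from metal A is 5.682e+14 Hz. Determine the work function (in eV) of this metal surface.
2.35 eV

At the threshold frequency, photon energy equals work function:
φ = hf₀

Calculating:
φ = (6.626×10⁻³⁴ J·s)(5.682e+14 Hz)
φ = 2.35 eV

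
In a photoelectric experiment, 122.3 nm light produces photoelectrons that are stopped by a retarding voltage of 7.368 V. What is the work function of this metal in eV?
2.77 eV

The stopping potential gives the maximum kinetic energy: KE_max = eV_s = 7.368 eV

From Einstein's photoelectric equation: KE_max = hc/λ - φ
Rearranging: φ = hc/λ - KE_max

Calculate photon energy:
E_photon = hc/λ = (6.626×10⁻³⁴ J·s)(3×10⁸ m/s) / (122.3×10⁻⁹ m) = 10.1377 eV

Therefore:
φ = 10.1377 - 7.368 = 2.77 eV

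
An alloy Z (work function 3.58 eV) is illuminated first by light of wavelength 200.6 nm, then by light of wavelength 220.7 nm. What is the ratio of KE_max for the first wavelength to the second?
1.2762

Using Einstein's equation: KE_max = hc/λ - φ

For λ₁ = 200.6 nm:
E₁ = hc/λ₁ = 6.1807 eV
KE₁ = E₁ - φ = 6.1807 - 3.58 = 2.6007 eV

For λ₂ = 220.7 nm:
E₂ = hc/λ₂ = 5.6178 eV
KE₂ = E₂ - φ = 5.6178 - 3.58 = 2.0378 eV

Ratio: KE₁/KE₂ = 2.6007/2.0378 = 1.2762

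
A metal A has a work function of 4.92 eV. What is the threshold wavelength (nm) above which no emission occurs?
252.00 nm

The threshold wavelength is when the photon energy equals the work function:
hc/λ₀ = φ

Solving for λ₀:
λ₀ = hc/φ = (6.626×10⁻³⁴ J·s)(3×10⁸ m/s) / (4.92 eV × 1.602×10⁻¹⁹ J/eV)
λ₀ = 252.00 nm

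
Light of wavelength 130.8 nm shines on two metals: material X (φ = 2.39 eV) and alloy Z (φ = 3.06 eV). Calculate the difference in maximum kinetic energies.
0.6700 eV

Using KE_max = hc/λ - φ for each metal:

Photon energy: E = hc/λ = 9.4789 eV

For material X (φ₁ = 2.39 eV):
KE₁ = E - φ₁ = 9.4789 - 2.39 = 7.0889 eV

For alloy Z (φ₂ = 3.06 eV):
KE₂ = E - φ₂ = 9.4789 - 3.06 = 6.4189 eV

Difference:
ΔKE = KE₁ - KE₂ = 7.0889 - 6.4189 = 0.6700 eV

Note: The difference equals the difference in work functions: 3.06 - 2.39 = 0.67 eV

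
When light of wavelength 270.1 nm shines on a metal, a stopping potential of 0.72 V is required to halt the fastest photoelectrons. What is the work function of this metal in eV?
3.87 eV

The stopping potential gives the maximum kinetic energy: KE_max = eV_s = 0.72 eV

From Einstein's photoelectric equation: KE_max = hc/λ - φ
Rearranging: φ = hc/λ - KE_max

Calculate photon energy:
E_photon = hc/λ = (6.626×10⁻³⁴ J·s)(3×10⁸ m/s) / (270.1×10⁻⁹ m) = 4.5903 eV

Therefore:
φ = 4.5903 - 0.72 = 3.87 eV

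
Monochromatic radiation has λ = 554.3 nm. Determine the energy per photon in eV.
2.2368 eV

Using E = hf = hc/λ:

E = hc/λ = (6.626×10⁻³⁴ J·s)(3×10⁸ m/s) / (554.3×10⁻⁹ m)
E = 2.2368 eV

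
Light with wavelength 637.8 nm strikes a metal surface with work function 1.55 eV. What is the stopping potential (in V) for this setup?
0.3939 V

The stopping potential V_s satisfies: eV_s = KE_max

First, find KE_max using Einstein's equation:
E_photon = hc/λ = 1.9439 eV
KE_max = E_photon - φ = 1.9439 - 1.55 = 0.3939 eV

Since eV_s = KE_max:
V_s = KE_max/e = 0.3939 V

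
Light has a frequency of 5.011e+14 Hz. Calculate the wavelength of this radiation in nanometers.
598.27 nm

Using the wave equation: c = fλ

Solving for wavelength:
λ = c/f = (3×10⁸ m/s) / (5.011e+14 Hz)
λ = 598.27 nm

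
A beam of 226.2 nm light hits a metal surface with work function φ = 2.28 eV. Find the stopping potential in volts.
3.2012 V

The stopping potential V_s satisfies: eV_s = KE_max

First, find KE_max using Einstein's equation:
E_photon = hc/λ = 5.4812 eV
KE_max = E_photon - φ = 5.4812 - 2.28 = 3.2012 eV

Since eV_s = KE_max:
V_s = KE_max/e = 3.2012 V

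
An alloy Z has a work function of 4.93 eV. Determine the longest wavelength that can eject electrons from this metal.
251.49 nm

The threshold wavelength is when the photon energy equals the work function:
hc/λ₀ = φ

Solving for λ₀:
λ₀ = hc/φ = (6.626×10⁻³⁴ J·s)(3×10⁸ m/s) / (4.93 eV × 1.602×10⁻¹⁹ J/eV)
λ₀ = 251.49 nm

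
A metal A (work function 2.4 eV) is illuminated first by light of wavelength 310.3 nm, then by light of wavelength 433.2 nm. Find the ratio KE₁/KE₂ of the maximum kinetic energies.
3.4533

Using Einstein's equation: KE_max = hc/λ - φ

For λ₁ = 310.3 nm:
E₁ = hc/λ₁ = 3.9956 eV
KE₁ = E₁ - φ = 3.9956 - 2.4 = 1.5956 eV

For λ₂ = 433.2 nm:
E₂ = hc/λ₂ = 2.8621 eV
KE₂ = E₂ - φ = 2.8621 - 2.4 = 0.4621 eV

Ratio: KE₁/KE₂ = 1.5956/0.4621 = 3.4533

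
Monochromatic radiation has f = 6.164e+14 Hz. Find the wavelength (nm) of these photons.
486.36 nm

Using the wave equation: c = fλ

Solving for wavelength:
λ = c/f = (3×10⁸ m/s) / (6.164e+14 Hz)
λ = 486.36 nm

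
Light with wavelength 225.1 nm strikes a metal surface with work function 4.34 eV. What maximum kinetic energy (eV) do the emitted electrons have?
1.1680 eV

Using Einstein's photoelectric equation: KE_max = hf - φ = hc/λ - φ

First, calculate the photon energy:
E_photon = hc/λ = (6.626×10⁻³⁴ J·s)(3×10⁸ m/s) / (225.1×10⁻⁹ m)
E_photon = 5.5080 eV

Then, the maximum kinetic energy:
KE_max = E_photon - φ = 5.5080 eV - 4.34 eV = 1.1680 eV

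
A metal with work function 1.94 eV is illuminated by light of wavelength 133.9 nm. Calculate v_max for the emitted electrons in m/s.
1.6046e+06 m/s

First, find the maximum kinetic energy:
E_photon = hc/λ = 9.2595 eV
KE_max = E_photon - φ = 9.2595 - 1.94 = 7.3195 eV

Convert to Joules: KE_max = 7.3195 × 1.602×10⁻¹⁹ J = 1.1727e-18 J

Then use KE = ½mv² to find velocity:
v = √(2·KE/m) = √(2 × 1.1727e-18 J / 9.109e-31 kg)
v = 1.6046e+06 m/s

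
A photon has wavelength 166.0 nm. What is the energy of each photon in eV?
7.4689 eV

Using E = hf = hc/λ:

E = hc/λ = (6.626×10⁻³⁴ J·s)(3×10⁸ m/s) / (166.0×10⁻⁹ m)
E = 7.4689 eV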